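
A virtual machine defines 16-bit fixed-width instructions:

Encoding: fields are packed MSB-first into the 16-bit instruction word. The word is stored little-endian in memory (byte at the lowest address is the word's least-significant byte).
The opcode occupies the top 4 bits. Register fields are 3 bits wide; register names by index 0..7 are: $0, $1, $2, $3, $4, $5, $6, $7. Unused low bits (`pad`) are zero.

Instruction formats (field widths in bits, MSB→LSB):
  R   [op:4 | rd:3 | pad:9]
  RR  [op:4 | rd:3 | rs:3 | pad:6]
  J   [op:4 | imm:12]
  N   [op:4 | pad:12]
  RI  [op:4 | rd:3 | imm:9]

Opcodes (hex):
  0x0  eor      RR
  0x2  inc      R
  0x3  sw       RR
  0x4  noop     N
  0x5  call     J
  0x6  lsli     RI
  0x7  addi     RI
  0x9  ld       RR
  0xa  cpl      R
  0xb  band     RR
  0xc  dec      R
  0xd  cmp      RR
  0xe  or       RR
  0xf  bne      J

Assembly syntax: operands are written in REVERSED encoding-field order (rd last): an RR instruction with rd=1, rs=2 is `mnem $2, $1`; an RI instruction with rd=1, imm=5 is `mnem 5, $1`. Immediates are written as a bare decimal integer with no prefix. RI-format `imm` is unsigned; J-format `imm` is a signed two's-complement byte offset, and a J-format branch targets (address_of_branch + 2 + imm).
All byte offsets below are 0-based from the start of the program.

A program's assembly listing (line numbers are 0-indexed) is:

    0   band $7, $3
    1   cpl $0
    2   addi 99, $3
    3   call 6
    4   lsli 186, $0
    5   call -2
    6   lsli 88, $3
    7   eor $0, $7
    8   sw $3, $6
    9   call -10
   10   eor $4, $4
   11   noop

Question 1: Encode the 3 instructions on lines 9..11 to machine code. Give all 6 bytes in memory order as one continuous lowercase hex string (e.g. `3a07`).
f65f00090040

line 9 (call): pack op=0x5:4|imm=-10:12 = 0x5ff6; little→ f6 5f
line 10 (eor): pack op=0x0:4|rd=4:3|rs=4:3|pad=0:6 = 0x0900; little→ 00 09
line 11 (noop): pack op=0x4:4|pad=0:12 = 0x4000; little→ 00 40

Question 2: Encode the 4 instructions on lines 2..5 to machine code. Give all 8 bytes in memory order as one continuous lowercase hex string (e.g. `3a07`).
line 2 (addi): pack op=0x7:4|rd=3:3|imm=99:9 = 0x7663; little→ 63 76
line 3 (call): pack op=0x5:4|imm=6:12 = 0x5006; little→ 06 50
line 4 (lsli): pack op=0x6:4|rd=0:3|imm=186:9 = 0x60ba; little→ ba 60
line 5 (call): pack op=0x5:4|imm=-2:12 = 0x5ffe; little→ fe 5f

63760650ba60fe5f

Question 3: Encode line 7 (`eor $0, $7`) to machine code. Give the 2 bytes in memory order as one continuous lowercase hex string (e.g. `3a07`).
7. eor fields op=0x0:4|rd=7:3|rs=0:3|pad=0:6 → word 0e00h → 00 0e

000e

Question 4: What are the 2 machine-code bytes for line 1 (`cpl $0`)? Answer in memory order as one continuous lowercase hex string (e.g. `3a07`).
00a0

line 1 (cpl): pack op=0xa:4|rd=0:3|pad=0:9 = 0xa000; little→ 00 a0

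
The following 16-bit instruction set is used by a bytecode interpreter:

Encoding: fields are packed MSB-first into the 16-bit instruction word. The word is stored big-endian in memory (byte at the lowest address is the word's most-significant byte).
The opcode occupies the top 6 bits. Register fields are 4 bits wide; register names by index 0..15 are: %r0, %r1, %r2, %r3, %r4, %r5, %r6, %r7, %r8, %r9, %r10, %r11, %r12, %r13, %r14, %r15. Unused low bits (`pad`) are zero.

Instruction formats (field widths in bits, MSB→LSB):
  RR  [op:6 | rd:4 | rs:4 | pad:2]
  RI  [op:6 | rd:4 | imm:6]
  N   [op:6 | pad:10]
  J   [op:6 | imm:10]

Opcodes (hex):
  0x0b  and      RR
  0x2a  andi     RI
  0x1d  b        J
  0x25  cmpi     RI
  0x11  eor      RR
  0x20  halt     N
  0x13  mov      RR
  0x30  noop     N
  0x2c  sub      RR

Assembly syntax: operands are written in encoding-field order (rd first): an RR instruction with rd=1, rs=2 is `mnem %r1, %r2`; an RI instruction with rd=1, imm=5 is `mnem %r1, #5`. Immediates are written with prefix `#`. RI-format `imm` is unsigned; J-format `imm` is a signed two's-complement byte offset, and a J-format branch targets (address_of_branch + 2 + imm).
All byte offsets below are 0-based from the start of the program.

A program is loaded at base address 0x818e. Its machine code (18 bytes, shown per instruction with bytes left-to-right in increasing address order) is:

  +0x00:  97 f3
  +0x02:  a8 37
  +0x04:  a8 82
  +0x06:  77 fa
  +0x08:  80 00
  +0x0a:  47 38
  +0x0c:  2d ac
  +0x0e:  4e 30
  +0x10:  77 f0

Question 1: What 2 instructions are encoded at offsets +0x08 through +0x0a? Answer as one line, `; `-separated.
halt; eor %r12, %r14

off 0x08: read 80 00 as big → 0x8000
  op=0x8000>>10=0x20 ⇒ halt (N)
off 0x0a: read 47 38 as big → 0x4738
  op=0x4738>>10=0x11 ⇒ eor (RR)
  rd@[9:6]=0xc ⇒ %r12
  rs@[5:2]=0xe ⇒ %r14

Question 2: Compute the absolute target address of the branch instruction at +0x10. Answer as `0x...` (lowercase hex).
@+10  big-endian(77 f0) = 0x77f0
  op=0x77f0>>10=0x1d ⇒ b (J)
  [9:0] imm=1008 (s10→-16) = #-16
  target = base 0x818e + off 0x10 + 2 + imm -16 = 0x8190

0x8190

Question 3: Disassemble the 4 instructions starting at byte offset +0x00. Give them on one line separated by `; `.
+0x00: 97 f3 ⇒ word 0x97f3 (big)
  op=0x97f3>>10=0x25 ⇒ cmpi (RI)
  rd@[9:6]=0xf ⇒ %r15
  imm@[5:0]=0x33 ⇒ #51
+0x02: a8 37 ⇒ word 0xa837 (big)
  op=0xa837>>10=0x2a ⇒ andi (RI)
  rd@[9:6]=0x0 ⇒ %r0
  imm@[5:0]=0x37 ⇒ #55
+0x04: a8 82 ⇒ word 0xa882 (big)
  op=0xa882>>10=0x2a ⇒ andi (RI)
  rd@[9:6]=0x2 ⇒ %r2
  imm@[5:0]=0x2 ⇒ #2
+0x06: 77 fa ⇒ word 0x77fa (big)
  op=0x77fa>>10=0x1d ⇒ b (J)
  imm@[9:0]=0x3fa (s10→-6) ⇒ #-6

cmpi %r15, #51; andi %r0, #55; andi %r2, #2; b #-6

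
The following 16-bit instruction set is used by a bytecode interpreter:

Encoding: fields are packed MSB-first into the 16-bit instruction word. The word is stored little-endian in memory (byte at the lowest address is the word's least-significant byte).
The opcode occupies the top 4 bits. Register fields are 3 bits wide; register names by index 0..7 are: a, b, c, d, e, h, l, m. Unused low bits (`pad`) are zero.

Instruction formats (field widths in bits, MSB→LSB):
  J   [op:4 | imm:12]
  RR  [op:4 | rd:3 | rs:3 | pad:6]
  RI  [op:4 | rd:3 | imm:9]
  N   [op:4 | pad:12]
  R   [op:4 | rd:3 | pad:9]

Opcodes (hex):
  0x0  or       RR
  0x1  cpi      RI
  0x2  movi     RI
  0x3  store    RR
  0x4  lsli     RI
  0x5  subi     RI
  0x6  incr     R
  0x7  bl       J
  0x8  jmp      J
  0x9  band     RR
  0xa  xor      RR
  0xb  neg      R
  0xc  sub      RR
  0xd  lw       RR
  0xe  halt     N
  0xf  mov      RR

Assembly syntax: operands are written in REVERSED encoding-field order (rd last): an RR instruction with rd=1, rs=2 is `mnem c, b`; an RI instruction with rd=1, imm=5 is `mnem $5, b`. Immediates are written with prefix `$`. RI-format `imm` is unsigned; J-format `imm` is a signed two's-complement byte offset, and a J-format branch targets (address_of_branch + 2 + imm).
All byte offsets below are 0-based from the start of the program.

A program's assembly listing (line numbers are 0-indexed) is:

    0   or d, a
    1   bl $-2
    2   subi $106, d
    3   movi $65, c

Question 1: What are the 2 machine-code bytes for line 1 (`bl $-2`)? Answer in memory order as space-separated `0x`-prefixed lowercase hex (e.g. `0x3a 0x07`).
0xfe 0x7f

line 1 (bl): pack op=0x7:4|imm=-2:12 = 0x7ffe; little→ fe 7f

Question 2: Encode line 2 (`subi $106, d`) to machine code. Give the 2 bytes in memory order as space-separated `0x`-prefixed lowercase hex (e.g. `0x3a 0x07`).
0x6a 0x56

L2: subi op=0x5:4|rd=3:3|imm=106:9 ⇒ 0x566a ⇒ little 6a 56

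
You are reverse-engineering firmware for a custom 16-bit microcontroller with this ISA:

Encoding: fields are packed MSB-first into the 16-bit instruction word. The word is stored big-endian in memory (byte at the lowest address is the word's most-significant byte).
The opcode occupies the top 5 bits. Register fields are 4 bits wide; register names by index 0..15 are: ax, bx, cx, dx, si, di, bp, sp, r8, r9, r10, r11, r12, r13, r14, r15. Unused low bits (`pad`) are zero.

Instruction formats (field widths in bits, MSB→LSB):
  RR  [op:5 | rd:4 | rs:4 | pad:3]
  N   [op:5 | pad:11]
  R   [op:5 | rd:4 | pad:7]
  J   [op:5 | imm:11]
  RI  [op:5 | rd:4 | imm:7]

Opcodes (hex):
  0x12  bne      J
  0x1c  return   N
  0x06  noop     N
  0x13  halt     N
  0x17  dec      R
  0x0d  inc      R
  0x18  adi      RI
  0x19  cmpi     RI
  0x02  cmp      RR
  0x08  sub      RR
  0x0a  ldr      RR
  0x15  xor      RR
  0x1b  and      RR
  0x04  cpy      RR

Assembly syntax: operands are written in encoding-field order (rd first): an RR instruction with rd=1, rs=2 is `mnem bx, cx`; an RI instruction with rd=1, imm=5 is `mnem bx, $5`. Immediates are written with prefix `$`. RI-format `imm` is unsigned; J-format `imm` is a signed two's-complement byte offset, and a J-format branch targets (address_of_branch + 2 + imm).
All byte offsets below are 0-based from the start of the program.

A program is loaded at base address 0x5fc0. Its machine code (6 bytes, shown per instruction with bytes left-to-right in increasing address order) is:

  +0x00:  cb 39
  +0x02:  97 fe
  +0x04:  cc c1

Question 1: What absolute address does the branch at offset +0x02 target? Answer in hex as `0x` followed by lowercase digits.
0x5fc2

[02] 97 fe → 0x97fe
  top 5b → 0x12 → bne [J]
  imm: (w>>0)&0x7ff=0x7fe (s11→-2) → $-2
  target = base 0x5fc0 + off 0x02 + 2 + imm -2 = 0x5fc2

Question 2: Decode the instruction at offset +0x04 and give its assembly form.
off 0x04: read cc c1 as big → 0xccc1
  op=0xccc1>>11=0x19 ⇒ cmpi (RI)
  [10:7] rd=9 = r9
  [6:0] imm=65 = $65

cmpi r9, $65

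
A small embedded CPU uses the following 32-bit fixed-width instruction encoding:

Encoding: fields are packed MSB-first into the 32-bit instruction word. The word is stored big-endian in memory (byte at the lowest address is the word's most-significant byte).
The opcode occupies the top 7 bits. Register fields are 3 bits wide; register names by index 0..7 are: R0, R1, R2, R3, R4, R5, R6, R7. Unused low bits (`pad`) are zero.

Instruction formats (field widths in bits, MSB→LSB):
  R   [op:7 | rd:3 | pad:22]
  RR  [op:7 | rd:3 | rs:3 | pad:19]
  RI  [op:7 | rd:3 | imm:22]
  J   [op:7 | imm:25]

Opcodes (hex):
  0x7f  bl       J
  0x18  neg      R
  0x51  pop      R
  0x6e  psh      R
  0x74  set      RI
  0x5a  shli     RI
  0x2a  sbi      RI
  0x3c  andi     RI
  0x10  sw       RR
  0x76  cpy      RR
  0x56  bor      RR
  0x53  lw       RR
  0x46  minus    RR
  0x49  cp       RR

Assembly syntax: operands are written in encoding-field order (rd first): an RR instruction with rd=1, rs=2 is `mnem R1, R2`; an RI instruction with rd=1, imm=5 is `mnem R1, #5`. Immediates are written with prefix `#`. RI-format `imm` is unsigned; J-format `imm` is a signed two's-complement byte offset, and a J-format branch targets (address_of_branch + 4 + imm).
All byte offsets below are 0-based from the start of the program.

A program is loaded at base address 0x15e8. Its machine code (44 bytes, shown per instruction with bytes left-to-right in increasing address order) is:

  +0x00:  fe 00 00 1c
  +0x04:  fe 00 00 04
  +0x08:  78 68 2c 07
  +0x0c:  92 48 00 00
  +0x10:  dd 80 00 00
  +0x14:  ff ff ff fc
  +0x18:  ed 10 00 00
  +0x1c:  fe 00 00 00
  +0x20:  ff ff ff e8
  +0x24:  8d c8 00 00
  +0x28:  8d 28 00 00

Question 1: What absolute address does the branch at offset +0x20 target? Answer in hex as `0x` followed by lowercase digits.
0x15f4

@+20  big-endian(ff ff ff e8) = 0xffffffe8
  top 7b → 0x7f → bl [J]
  imm: (w>>0)&0x1ffffff=0x1ffffe8 (s25→-24) → #-24
  target = base 0x15e8 + off 0x20 + 4 + imm -24 = 0x15f4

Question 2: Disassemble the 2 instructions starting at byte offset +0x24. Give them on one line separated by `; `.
minus R7, R1; minus R4, R5

[24] 8d c8 00 00 → 0x8dc80000
  op=0x8dc80000>>25=0x46 ⇒ minus (RR)
  rd@[24:22]=0x7 ⇒ R7
  rs@[21:19]=0x1 ⇒ R1
[28] 8d 28 00 00 → 0x8d280000
  op=0x8d280000>>25=0x46 ⇒ minus (RR)
  rd@[24:22]=0x4 ⇒ R4
  rs@[21:19]=0x5 ⇒ R5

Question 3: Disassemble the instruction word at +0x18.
[18] ed 10 00 00 → 0xed100000
  op=0xed100000>>25=0x76 ⇒ cpy (RR)
  rd: (w>>22)&0x7=0x4 → R4
  rs: (w>>19)&0x7=0x2 → R2

cpy R4, R2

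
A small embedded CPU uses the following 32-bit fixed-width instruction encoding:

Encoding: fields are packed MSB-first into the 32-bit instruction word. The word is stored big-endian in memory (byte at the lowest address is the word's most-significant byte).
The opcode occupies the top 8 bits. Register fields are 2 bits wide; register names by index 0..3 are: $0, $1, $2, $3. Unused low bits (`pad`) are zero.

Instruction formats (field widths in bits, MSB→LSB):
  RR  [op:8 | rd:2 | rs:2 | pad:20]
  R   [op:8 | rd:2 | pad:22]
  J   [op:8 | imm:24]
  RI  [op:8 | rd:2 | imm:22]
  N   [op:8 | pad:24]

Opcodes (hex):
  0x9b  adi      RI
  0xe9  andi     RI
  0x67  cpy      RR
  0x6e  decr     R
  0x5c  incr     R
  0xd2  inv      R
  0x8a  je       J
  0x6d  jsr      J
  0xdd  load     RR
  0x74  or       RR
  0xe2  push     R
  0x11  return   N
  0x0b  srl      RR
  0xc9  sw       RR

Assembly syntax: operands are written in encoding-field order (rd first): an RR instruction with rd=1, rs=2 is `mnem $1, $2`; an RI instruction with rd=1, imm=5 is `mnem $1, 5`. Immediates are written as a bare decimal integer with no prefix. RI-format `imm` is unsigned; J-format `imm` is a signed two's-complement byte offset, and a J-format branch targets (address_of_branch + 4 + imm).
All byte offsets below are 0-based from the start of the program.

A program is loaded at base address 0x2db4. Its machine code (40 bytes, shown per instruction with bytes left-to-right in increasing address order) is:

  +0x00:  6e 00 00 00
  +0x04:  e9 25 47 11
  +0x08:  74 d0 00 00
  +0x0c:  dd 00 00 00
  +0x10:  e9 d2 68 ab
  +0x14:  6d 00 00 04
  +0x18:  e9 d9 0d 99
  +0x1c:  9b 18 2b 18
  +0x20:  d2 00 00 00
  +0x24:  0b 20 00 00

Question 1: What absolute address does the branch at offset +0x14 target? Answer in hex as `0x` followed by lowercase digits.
0x2dd0

[14] 6d 00 00 04 → 0x6d000004
  op=0x6d000004>>24=0x6d ⇒ jsr (J)
  [23:0] imm=4 = 4
  target = base 0x2db4 + off 0x14 + 4 + imm 4 = 0x2dd0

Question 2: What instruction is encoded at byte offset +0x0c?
+0x0c: dd 00 00 00 ⇒ word 0xdd000000 (big)
  top 8b → 0xdd → load [RR]
  rd: (w>>22)&0x3=0x0 → $0
  rs: (w>>20)&0x3=0x0 → $0

load $0, $0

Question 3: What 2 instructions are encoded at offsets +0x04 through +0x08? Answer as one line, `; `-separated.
[04] e9 25 47 11 → 0xe9254711
  top 8b → 0xe9 → andi [RI]
  rd: (w>>22)&0x3=0x0 → $0
  imm: (w>>0)&0x3fffff=0x254711 → 2443025
[08] 74 d0 00 00 → 0x74d00000
  top 8b → 0x74 → or [RR]
  rd: (w>>22)&0x3=0x3 → $3
  rs: (w>>20)&0x3=0x1 → $1

andi $0, 2443025; or $3, $1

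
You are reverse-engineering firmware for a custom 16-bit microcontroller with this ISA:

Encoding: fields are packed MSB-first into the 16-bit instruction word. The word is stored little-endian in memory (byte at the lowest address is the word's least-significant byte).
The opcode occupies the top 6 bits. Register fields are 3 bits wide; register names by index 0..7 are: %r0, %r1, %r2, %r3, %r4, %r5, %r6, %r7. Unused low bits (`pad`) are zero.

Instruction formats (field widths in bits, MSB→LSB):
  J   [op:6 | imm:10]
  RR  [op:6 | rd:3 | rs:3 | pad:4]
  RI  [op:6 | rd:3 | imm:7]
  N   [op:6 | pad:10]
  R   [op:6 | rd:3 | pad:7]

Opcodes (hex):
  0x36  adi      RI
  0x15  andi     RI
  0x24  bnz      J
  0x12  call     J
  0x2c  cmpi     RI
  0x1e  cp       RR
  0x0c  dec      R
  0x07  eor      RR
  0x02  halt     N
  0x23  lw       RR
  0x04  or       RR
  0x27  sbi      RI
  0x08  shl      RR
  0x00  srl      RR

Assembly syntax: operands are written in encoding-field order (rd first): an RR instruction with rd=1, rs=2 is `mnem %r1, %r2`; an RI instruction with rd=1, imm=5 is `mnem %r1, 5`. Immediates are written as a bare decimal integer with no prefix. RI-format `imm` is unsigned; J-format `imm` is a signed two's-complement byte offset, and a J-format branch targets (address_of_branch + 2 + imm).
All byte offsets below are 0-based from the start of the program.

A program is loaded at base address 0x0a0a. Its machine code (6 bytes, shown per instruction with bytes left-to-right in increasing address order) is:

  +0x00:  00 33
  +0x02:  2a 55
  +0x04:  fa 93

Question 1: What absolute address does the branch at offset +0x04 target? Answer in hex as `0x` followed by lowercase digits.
@+04  little-endian(fa 93) = 0x93fa
  op=0x93fa>>10=0x24 ⇒ bnz (J)
  imm@[9:0]=0x3fa (s10→-6) ⇒ -6
  target = base 0x0a0a + off 0x04 + 2 + imm -6 = 0x0a0a

0x0a0a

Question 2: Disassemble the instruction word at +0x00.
+0x00: 00 33 ⇒ word 0x3300 (little)
  opcode bits[15:10]=0xc: dec/R
  rd@[9:7]=0x6 ⇒ %r6

dec %r6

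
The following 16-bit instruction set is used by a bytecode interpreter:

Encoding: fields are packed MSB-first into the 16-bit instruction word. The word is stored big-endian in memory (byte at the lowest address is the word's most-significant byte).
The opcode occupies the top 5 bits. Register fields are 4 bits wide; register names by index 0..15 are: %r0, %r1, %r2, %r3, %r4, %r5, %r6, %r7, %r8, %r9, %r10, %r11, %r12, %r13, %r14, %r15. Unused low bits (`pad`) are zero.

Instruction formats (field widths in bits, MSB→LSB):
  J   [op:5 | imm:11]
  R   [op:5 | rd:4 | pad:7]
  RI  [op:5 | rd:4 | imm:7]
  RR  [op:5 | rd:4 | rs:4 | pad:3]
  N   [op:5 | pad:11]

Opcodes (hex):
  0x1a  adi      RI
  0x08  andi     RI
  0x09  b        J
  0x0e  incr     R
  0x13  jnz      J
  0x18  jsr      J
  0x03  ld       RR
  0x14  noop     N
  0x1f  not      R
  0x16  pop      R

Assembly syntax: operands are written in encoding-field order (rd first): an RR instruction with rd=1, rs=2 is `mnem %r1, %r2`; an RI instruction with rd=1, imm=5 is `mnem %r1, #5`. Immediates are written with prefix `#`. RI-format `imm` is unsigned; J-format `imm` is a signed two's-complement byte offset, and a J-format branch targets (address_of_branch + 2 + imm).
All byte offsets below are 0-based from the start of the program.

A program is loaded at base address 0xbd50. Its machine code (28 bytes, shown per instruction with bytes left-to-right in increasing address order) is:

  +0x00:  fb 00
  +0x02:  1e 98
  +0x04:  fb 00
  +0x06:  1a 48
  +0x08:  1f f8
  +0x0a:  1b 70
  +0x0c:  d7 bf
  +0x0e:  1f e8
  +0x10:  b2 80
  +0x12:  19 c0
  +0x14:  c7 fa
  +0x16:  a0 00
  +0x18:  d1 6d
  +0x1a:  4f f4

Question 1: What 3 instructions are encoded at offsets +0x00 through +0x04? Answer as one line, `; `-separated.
[00] fb 00 → 0xfb00
  opcode bits[15:11]=0x1f: not/R
  rd@[10:7]=0x6 ⇒ %r6
[02] 1e 98 → 0x1e98
  opcode bits[15:11]=0x3: ld/RR
  rd@[10:7]=0xd ⇒ %r13
  rs@[6:3]=0x3 ⇒ %r3
[04] fb 00 → 0xfb00
  opcode bits[15:11]=0x1f: not/R
  rd@[10:7]=0x6 ⇒ %r6

not %r6; ld %r13, %r3; not %r6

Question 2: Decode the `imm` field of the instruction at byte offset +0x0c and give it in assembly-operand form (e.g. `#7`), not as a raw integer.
off 0x0c: read d7 bf as big → 0xd7bf
  top 5b → 0x1a → adi [RI]
  rd@[10:7]=0xf ⇒ %r15
  imm@[6:0]=0x3f ⇒ #63

#63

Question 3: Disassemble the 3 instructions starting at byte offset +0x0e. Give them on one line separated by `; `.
ld %r15, %r13; pop %r5; ld %r3, %r8

@+0e  big-endian(1f e8) = 0x1fe8
  op=0x1fe8>>11=0x3 ⇒ ld (RR)
  rd@[10:7]=0xf ⇒ %r15
  rs@[6:3]=0xd ⇒ %r13
@+10  big-endian(b2 80) = 0xb280
  op=0xb280>>11=0x16 ⇒ pop (R)
  rd@[10:7]=0x5 ⇒ %r5
@+12  big-endian(19 c0) = 0x19c0
  op=0x19c0>>11=0x3 ⇒ ld (RR)
  rd@[10:7]=0x3 ⇒ %r3
  rs@[6:3]=0x8 ⇒ %r8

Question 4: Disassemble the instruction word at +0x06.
ld %r4, %r9

+0x06: 1a 48 ⇒ word 0x1a48 (big)
  opcode bits[15:11]=0x3: ld/RR
  rd@[10:7]=0x4 ⇒ %r4
  rs@[6:3]=0x9 ⇒ %r9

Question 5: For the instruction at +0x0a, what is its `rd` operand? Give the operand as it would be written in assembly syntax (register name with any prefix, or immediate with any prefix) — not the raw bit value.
%r6

off 0x0a: read 1b 70 as big → 0x1b70
  opcode bits[15:11]=0x3: ld/RR
  rd: (w>>7)&0xf=0x6 → %r6
  rs: (w>>3)&0xf=0xe → %r14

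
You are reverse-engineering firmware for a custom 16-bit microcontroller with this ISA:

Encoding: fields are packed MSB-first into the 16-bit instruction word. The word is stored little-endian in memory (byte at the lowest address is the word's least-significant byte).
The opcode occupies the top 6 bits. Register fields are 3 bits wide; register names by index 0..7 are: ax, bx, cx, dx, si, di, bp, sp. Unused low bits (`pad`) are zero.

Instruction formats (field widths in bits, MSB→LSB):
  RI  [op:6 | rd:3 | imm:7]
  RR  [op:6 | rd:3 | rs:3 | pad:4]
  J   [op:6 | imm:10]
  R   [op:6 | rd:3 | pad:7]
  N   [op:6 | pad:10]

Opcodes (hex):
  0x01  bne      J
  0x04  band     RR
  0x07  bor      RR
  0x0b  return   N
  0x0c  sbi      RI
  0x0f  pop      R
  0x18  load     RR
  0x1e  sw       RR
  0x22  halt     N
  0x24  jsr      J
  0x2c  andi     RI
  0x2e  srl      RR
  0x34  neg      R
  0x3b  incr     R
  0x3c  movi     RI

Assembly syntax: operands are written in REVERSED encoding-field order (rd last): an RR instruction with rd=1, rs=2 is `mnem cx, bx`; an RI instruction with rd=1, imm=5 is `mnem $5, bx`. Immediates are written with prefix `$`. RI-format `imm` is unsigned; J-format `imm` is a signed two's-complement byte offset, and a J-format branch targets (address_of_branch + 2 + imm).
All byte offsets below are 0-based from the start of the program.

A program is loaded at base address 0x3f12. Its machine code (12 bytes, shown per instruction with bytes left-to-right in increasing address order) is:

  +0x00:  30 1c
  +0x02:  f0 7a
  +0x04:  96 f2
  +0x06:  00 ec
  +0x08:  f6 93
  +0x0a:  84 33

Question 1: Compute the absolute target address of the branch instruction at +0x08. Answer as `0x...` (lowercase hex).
0x3f12

off 0x08: read f6 93 as little → 0x93f6
  op=0x93f6>>10=0x24 ⇒ jsr (J)
  imm@[9:0]=0x3f6 (s10→-10) ⇒ $-10
  target = base 0x3f12 + off 0x08 + 2 + imm -10 = 0x3f12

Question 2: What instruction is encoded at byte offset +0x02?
sw sp, di

off 0x02: read f0 7a as little → 0x7af0
  opcode bits[15:10]=0x1e: sw/RR
  rd@[9:7]=0x5 ⇒ di
  rs@[6:4]=0x7 ⇒ sp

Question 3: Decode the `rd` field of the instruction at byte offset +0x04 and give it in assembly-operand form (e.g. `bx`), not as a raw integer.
di

@+04  little-endian(96 f2) = 0xf296
  opcode bits[15:10]=0x3c: movi/RI
  rd@[9:7]=0x5 ⇒ di
  imm@[6:0]=0x16 ⇒ $22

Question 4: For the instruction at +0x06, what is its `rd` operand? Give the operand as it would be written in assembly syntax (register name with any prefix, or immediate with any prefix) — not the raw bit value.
[06] 00 ec → 0xec00
  top 6b → 0x3b → incr [R]
  [9:7] rd=0 = ax

ax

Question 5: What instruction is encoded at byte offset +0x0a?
@+0a  little-endian(84 33) = 0x3384
  op=0x3384>>10=0xc ⇒ sbi (RI)
  rd@[9:7]=0x7 ⇒ sp
  imm@[6:0]=0x4 ⇒ $4

sbi $4, sp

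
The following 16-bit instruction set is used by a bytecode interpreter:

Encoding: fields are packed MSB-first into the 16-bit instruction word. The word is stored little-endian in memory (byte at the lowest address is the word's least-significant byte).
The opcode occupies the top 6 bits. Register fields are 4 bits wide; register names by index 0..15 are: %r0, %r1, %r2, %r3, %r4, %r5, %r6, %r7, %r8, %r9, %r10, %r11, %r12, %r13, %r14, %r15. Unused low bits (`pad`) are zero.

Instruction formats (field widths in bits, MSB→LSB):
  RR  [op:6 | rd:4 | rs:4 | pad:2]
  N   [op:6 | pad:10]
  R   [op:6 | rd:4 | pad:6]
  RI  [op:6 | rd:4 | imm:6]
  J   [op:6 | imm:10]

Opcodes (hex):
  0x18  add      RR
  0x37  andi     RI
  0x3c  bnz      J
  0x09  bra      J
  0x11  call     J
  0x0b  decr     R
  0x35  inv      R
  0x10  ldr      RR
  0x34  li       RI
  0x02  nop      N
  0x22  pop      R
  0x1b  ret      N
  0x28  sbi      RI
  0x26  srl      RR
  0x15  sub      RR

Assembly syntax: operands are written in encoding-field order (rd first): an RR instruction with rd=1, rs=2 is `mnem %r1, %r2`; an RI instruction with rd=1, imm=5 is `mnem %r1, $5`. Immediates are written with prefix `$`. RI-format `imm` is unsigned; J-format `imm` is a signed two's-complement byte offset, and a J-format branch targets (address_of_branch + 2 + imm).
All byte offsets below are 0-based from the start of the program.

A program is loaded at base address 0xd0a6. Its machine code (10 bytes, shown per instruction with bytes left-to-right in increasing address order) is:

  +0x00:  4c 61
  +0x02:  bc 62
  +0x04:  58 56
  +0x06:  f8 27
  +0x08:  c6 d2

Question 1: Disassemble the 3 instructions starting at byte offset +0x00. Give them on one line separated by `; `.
@+00  little-endian(4c 61) = 0x614c
  top 6b → 0x18 → add [RR]
  rd: (w>>6)&0xf=0x5 → %r5
  rs: (w>>2)&0xf=0x3 → %r3
@+02  little-endian(bc 62) = 0x62bc
  top 6b → 0x18 → add [RR]
  rd: (w>>6)&0xf=0xa → %r10
  rs: (w>>2)&0xf=0xf → %r15
@+04  little-endian(58 56) = 0x5658
  top 6b → 0x15 → sub [RR]
  rd: (w>>6)&0xf=0x9 → %r9
  rs: (w>>2)&0xf=0x6 → %r6

add %r5, %r3; add %r10, %r15; sub %r9, %r6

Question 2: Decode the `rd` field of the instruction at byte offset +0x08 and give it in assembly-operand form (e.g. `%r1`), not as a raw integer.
%r11

+0x08: c6 d2 ⇒ word 0xd2c6 (little)
  opcode bits[15:10]=0x34: li/RI
  rd@[9:6]=0xb ⇒ %r11
  imm@[5:0]=0x6 ⇒ $6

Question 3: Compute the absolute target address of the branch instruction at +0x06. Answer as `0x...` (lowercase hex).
off 0x06: read f8 27 as little → 0x27f8
  top 6b → 0x9 → bra [J]
  [9:0] imm=1016 (s10→-8) = $-8
  target = base 0xd0a6 + off 0x06 + 2 + imm -8 = 0xd0a6

0xd0a6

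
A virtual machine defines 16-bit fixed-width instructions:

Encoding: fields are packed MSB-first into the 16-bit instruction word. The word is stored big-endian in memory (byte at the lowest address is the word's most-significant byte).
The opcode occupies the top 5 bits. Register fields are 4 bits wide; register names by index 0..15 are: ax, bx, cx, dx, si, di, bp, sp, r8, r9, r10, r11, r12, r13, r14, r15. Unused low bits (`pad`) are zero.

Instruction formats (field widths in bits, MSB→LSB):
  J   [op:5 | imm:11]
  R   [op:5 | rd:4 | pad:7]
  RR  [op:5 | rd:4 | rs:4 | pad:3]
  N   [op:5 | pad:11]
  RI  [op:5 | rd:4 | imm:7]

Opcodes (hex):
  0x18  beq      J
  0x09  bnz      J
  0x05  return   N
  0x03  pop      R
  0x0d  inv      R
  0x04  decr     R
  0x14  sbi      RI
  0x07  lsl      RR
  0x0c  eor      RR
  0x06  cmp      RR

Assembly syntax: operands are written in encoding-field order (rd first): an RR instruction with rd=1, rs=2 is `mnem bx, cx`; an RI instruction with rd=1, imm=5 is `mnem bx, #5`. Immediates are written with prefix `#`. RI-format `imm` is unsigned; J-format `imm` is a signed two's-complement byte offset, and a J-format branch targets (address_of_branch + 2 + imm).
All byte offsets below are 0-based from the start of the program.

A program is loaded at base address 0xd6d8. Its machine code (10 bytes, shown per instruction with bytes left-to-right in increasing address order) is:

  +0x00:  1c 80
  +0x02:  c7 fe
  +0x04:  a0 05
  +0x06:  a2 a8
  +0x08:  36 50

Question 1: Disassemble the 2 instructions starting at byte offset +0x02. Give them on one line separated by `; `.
beq #-2; sbi ax, #5

[02] c7 fe → 0xc7fe
  op=0xc7fe>>11=0x18 ⇒ beq (J)
  [10:0] imm=2046 (s11→-2) = #-2
[04] a0 05 → 0xa005
  op=0xa005>>11=0x14 ⇒ sbi (RI)
  [10:7] rd=0 = ax
  [6:0] imm=5 = #5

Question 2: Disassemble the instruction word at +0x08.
off 0x08: read 36 50 as big → 0x3650
  top 5b → 0x6 → cmp [RR]
  rd: (w>>7)&0xf=0xc → r12
  rs: (w>>3)&0xf=0xa → r10

cmp r12, r10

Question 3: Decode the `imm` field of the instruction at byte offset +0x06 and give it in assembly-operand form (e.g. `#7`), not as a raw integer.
+0x06: a2 a8 ⇒ word 0xa2a8 (big)
  top 5b → 0x14 → sbi [RI]
  [10:7] rd=5 = di
  [6:0] imm=40 = #40

#40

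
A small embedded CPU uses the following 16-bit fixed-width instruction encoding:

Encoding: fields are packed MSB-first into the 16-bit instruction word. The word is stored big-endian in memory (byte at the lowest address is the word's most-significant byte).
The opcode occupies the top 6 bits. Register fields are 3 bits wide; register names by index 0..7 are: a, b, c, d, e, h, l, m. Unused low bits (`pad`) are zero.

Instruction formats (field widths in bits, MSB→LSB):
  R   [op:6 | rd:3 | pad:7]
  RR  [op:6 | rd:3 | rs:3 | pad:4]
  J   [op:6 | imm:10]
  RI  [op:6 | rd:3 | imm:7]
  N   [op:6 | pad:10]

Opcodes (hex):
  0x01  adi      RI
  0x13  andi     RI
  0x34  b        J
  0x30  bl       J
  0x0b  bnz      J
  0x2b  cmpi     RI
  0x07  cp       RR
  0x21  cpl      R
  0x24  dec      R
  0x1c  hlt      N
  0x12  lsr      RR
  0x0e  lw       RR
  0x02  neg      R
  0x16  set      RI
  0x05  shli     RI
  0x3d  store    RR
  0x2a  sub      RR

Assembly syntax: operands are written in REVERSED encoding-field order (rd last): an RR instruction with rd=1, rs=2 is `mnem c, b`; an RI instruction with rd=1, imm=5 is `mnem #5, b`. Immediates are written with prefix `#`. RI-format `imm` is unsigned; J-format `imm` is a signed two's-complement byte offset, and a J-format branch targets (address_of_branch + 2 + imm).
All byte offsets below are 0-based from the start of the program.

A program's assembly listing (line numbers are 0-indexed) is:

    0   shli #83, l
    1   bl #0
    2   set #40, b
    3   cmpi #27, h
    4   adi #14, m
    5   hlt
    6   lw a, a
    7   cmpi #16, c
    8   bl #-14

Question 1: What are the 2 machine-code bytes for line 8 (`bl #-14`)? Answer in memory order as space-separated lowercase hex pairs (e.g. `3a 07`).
c3 f2

line 8 (bl): pack op=0x30:6|imm=-14:10 = 0xc3f2; big→ c3 f2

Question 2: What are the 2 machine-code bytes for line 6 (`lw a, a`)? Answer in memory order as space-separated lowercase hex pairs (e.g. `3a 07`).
38 00

line 6 (lw): pack op=0xe:6|rd=0:3|rs=0:3|pad=0:4 = 0x3800; big→ 38 00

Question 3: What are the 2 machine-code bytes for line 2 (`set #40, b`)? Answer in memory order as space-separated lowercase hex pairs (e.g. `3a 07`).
58 a8

line 2 (set): pack op=0x16:6|rd=1:3|imm=40:7 = 0x58a8; big→ 58 a8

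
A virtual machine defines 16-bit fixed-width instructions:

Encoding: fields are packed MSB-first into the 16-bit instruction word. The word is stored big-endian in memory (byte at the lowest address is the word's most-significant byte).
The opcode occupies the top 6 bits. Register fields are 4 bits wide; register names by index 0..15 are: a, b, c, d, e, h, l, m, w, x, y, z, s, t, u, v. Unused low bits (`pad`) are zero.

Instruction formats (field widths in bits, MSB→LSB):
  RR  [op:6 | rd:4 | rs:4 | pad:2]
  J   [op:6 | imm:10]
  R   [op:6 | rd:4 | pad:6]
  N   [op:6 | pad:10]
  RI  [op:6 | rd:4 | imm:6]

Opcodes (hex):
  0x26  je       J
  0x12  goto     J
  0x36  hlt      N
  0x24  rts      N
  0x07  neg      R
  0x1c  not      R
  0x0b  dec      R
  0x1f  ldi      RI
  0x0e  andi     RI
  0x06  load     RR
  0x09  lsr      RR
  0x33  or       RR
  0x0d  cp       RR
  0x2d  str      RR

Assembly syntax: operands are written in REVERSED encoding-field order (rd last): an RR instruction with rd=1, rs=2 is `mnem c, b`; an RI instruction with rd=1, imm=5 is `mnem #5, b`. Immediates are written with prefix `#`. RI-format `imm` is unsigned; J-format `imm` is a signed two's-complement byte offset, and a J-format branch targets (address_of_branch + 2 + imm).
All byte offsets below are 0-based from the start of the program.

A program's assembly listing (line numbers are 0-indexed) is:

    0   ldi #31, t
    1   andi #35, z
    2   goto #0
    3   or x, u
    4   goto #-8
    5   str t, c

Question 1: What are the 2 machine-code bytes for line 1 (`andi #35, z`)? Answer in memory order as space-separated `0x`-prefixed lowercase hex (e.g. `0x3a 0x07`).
1. andi fields op=0xe:6|rd=11:4|imm=35:6 → word 3ae3h → 3a e3

0x3a 0xe3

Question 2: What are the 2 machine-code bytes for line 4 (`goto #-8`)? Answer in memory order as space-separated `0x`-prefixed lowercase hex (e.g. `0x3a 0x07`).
0x4b 0xf8

L4: goto op=0x12:6|imm=-8:10 ⇒ 0x4bf8 ⇒ big 4b f8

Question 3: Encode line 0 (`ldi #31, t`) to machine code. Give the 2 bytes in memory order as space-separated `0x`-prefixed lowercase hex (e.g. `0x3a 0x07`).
0. ldi fields op=0x1f:6|rd=13:4|imm=31:6 → word 7f5fh → 7f 5f

0x7f 0x5f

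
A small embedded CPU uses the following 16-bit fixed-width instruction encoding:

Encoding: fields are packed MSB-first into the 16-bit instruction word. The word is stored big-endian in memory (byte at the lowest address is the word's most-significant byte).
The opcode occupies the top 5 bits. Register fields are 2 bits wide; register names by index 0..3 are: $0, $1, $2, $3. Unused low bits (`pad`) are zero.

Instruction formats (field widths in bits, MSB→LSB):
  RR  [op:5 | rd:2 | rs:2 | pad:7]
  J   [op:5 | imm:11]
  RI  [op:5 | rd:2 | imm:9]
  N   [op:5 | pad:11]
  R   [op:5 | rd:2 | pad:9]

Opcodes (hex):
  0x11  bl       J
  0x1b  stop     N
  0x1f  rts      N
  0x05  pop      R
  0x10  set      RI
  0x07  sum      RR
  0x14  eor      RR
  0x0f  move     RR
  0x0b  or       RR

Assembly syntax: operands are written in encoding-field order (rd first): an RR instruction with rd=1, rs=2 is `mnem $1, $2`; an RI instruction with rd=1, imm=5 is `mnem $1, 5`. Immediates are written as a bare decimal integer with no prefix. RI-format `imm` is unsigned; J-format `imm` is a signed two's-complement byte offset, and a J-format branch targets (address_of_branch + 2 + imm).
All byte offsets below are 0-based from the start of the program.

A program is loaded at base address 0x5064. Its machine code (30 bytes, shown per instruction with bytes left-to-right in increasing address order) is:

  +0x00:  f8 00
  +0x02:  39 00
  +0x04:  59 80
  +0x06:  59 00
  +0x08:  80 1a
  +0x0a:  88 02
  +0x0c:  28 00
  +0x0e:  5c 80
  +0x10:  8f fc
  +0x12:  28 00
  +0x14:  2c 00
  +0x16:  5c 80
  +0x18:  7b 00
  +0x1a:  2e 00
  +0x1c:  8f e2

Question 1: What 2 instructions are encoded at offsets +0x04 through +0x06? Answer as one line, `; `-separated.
or $0, $3; or $0, $2

+0x04: 59 80 ⇒ word 0x5980 (big)
  top 5b → 0xb → or [RR]
  [10:9] rd=0 = $0
  [8:7] rs=3 = $3
+0x06: 59 00 ⇒ word 0x5900 (big)
  top 5b → 0xb → or [RR]
  [10:9] rd=0 = $0
  [8:7] rs=2 = $2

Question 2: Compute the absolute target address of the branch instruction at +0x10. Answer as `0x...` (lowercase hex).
0x5072

[10] 8f fc → 0x8ffc
  opcode bits[15:11]=0x11: bl/J
  imm@[10:0]=0x7fc (s11→-4) ⇒ -4
  target = base 0x5064 + off 0x10 + 2 + imm -4 = 0x5072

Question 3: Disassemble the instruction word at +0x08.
off 0x08: read 80 1a as big → 0x801a
  op=0x801a>>11=0x10 ⇒ set (RI)
  rd: (w>>9)&0x3=0x0 → $0
  imm: (w>>0)&0x1ff=0x1a → 26

set $0, 26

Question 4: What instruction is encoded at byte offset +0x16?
off 0x16: read 5c 80 as big → 0x5c80
  op=0x5c80>>11=0xb ⇒ or (RR)
  rd: (w>>9)&0x3=0x2 → $2
  rs: (w>>7)&0x3=0x1 → $1

or $2, $1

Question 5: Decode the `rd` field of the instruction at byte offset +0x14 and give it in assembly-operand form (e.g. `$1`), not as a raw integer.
@+14  big-endian(2c 00) = 0x2c00
  op=0x2c00>>11=0x5 ⇒ pop (R)
  rd: (w>>9)&0x3=0x2 → $2

$2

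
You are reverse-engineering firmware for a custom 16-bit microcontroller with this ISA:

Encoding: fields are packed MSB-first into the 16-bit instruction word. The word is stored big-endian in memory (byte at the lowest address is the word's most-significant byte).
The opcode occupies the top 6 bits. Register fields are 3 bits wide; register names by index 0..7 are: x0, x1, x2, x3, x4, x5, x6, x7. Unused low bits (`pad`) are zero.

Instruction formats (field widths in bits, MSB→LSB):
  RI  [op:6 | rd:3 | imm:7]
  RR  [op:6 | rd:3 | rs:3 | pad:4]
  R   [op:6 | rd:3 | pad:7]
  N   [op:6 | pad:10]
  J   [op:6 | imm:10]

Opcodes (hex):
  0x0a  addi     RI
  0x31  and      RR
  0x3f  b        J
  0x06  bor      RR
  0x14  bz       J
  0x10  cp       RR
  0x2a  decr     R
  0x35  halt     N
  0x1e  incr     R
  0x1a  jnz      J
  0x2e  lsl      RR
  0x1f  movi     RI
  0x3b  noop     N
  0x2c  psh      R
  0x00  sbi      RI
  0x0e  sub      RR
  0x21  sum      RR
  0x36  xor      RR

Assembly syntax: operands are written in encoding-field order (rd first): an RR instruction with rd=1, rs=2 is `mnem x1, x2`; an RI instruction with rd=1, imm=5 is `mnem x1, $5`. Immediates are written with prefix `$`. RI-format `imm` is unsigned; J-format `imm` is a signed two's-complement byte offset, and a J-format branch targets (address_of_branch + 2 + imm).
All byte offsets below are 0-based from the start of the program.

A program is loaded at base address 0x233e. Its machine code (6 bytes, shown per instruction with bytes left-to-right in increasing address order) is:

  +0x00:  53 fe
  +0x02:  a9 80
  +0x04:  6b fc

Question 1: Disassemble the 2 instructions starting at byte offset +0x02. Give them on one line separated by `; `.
decr x3; jnz $-4

@+02  big-endian(a9 80) = 0xa980
  opcode bits[15:10]=0x2a: decr/R
  [9:7] rd=3 = x3
@+04  big-endian(6b fc) = 0x6bfc
  opcode bits[15:10]=0x1a: jnz/J
  [9:0] imm=1020 (s10→-4) = $-4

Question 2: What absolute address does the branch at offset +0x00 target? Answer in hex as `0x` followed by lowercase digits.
0x233e

off 0x00: read 53 fe as big → 0x53fe
  opcode bits[15:10]=0x14: bz/J
  imm: (w>>0)&0x3ff=0x3fe (s10→-2) → $-2
  target = base 0x233e + off 0x00 + 2 + imm -2 = 0x233e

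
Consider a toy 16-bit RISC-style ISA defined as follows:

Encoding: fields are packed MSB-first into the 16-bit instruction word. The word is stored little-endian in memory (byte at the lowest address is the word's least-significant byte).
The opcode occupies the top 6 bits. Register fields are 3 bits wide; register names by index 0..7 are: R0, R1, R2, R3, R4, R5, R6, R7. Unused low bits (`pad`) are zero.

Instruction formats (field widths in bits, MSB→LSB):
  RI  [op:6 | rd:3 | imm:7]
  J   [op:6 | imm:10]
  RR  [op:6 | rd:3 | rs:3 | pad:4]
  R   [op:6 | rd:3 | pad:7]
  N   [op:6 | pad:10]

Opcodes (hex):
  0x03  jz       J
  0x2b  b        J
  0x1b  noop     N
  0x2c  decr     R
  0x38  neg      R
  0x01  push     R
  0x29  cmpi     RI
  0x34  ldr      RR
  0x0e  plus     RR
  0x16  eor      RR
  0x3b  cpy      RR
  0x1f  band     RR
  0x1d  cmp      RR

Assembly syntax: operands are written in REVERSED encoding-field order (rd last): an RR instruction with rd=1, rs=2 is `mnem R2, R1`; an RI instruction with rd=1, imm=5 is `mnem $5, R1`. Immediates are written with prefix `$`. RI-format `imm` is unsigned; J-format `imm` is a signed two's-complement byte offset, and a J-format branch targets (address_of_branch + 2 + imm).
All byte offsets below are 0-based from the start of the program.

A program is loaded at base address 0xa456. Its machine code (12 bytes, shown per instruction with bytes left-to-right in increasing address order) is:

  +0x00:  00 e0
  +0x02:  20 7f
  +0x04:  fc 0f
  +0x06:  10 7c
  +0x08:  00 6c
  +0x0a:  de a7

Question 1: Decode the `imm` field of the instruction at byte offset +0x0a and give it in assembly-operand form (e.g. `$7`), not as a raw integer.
@+0a  little-endian(de a7) = 0xa7de
  op=0xa7de>>10=0x29 ⇒ cmpi (RI)
  rd: (w>>7)&0x7=0x7 → R7
  imm: (w>>0)&0x7f=0x5e → $94

$94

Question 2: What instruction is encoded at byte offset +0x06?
band R1, R0

@+06  little-endian(10 7c) = 0x7c10
  opcode bits[15:10]=0x1f: band/RR
  rd@[9:7]=0x0 ⇒ R0
  rs@[6:4]=0x1 ⇒ R1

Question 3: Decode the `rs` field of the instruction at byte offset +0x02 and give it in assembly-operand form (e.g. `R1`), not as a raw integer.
R2

[02] 20 7f → 0x7f20
  top 6b → 0x1f → band [RR]
  rd: (w>>7)&0x7=0x6 → R6
  rs: (w>>4)&0x7=0x2 → R2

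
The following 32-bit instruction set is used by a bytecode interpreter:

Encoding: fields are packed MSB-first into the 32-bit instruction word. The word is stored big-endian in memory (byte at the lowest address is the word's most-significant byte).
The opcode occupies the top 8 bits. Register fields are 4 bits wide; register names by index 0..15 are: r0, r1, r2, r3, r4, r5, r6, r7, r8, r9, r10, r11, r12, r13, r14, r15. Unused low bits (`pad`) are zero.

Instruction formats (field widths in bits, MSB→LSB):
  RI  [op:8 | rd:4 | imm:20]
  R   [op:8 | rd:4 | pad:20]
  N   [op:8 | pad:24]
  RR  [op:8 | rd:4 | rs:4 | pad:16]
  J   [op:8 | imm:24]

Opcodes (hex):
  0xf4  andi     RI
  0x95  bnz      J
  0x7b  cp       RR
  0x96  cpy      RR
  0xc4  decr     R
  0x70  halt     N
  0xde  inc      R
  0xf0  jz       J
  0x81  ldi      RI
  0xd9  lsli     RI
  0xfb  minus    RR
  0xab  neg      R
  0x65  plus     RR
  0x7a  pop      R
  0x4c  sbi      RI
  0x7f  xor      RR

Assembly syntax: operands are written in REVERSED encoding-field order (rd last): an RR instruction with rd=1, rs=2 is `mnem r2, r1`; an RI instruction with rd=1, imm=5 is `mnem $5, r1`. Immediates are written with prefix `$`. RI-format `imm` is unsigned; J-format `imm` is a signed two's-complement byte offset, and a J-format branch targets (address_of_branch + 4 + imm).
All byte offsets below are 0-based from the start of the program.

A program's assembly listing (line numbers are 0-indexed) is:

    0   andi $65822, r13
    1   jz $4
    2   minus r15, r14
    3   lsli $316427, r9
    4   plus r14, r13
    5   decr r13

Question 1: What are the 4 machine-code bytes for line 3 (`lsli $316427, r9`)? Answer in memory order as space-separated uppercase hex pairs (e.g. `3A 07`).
L3: lsli op=0xd9:8|rd=9:4|imm=316427:20 ⇒ 0xd994d40b ⇒ big d9 94 d4 0b

D9 94 D4 0B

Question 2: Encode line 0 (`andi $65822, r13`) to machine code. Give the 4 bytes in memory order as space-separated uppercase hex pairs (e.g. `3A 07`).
0. andi fields op=0xf4:8|rd=13:4|imm=65822:20 → word f4d1011eh → f4 d1 01 1e

F4 D1 01 1E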